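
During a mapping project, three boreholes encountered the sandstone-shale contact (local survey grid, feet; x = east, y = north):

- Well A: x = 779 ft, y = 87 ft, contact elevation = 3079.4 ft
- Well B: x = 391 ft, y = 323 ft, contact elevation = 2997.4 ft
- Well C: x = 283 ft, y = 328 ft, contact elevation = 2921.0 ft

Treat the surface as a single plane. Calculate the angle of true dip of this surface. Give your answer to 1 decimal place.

49.2°

Two edge vectors: Well A→Well B = (-388, 236, -82), Well A→Well C = (-496, 241, -158.4).
Normal n = (Well A→Well B) × (Well A→Well C) = (-17620.4, -20787.2, 23548).
So ∂z/∂x = −n_x/n_z = 0.74828 and ∂z/∂y = −n_y/n_z = 0.88276.
Gradient magnitude |∇z| = √(a² + b²) = √(0.55992 + 0.77926) = 1.15723.
True dip = arctan(1.15723) = 49.2°, dipping toward SW (azimuth ≈ 220°).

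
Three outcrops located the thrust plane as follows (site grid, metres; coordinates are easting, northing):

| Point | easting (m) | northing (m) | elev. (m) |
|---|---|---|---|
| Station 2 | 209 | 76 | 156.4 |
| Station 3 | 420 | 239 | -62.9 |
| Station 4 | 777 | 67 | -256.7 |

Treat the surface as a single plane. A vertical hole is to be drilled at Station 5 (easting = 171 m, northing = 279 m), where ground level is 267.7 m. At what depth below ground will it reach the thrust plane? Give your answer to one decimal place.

163.8 m

Two edge vectors: Station 2→Station 3 = (211, 163, -219.3), Station 2→Station 4 = (568, -9, -413.1).
Normal n = (Station 2→Station 3) × (Station 2→Station 4) = (-69309, -37398.3, -94483).
So ∂z/∂easting = −n_x/n_z = −0.73356 and ∂z/∂northing = −n_y/n_z = −0.39582.
Intercept c from Station 2: 156.4 + 153.31 + 30.08 = 339.80.
At (171, 279): z_contact = −125.44 − 110.43 + 339.80 = 103.92 m.
Depth below ground = 267.7 − 103.92 = 163.8 m.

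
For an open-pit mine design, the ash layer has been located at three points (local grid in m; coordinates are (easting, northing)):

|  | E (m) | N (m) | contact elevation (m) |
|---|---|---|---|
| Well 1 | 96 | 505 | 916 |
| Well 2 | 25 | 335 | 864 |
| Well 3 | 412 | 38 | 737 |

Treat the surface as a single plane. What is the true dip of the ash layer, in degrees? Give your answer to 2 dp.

18.92°

Two edge vectors: Well 1→Well 2 = (-71, -170, -52), Well 1→Well 3 = (316, -467, -179).
Normal n = (Well 1→Well 2) × (Well 1→Well 3) = (6146, -29141, 86877).
So ∂z/∂E = −n_x/n_z = −0.07074 and ∂z/∂N = −n_y/n_z = 0.33543.
Gradient magnitude |∇z| = √(a² + b²) = √(0.00500 + 0.11251) = 0.34281.
True dip = arctan(0.34281) = 18.92°, dipping toward SSE (azimuth ≈ 168°).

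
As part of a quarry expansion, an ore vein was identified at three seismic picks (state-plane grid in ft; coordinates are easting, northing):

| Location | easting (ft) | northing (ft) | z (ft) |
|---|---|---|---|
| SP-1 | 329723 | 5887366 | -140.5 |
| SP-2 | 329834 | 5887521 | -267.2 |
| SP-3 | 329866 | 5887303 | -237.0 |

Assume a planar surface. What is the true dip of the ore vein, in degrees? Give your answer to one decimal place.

39.6°

Two edge vectors: SP-1→SP-2 = (111, 155, -126.7), SP-1→SP-3 = (143, -63, -96.5).
Normal n = (SP-1→SP-2) × (SP-1→SP-3) = (-22939.6, -7406.6, -29158).
So ∂z/∂easting = −n_x/n_z = −0.78673 and ∂z/∂northing = −n_y/n_z = −0.25402.
Gradient magnitude |∇z| = √(a² + b²) = √(0.61895 + 0.06452) = 0.82673.
True dip = arctan(0.82673) = 39.6°, dipping toward ENE (azimuth ≈ 072°).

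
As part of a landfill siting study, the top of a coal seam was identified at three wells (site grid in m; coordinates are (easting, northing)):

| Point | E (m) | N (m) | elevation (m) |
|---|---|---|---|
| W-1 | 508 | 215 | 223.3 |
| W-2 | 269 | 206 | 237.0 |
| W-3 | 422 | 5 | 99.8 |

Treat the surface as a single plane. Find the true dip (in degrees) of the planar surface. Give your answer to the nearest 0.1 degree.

Two edge vectors: W-1→W-2 = (-239, -9, 13.7), W-1→W-3 = (-86, -210, -123.5).
Normal n = (W-1→W-2) × (W-1→W-3) = (3988.5, -30694.7, 49416).
So ∂z/∂E = −n_x/n_z = −0.08071 and ∂z/∂N = −n_y/n_z = 0.62115.
Gradient magnitude |∇z| = √(a² + b²) = √(0.00651 + 0.38583) = 0.62637.
True dip = arctan(0.62637) = 32.1°, dipping toward S (azimuth ≈ 173°).

32.1°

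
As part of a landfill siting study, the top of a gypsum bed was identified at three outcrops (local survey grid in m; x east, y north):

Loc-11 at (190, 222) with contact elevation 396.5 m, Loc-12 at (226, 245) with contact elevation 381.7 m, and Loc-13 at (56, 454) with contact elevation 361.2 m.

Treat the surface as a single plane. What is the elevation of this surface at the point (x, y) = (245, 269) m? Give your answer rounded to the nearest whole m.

Let the plane be z = a·x + b·y + c.
Loc-12−Loc-11: 36a + 23b = −14.8;  Loc-13−Loc-11: −134a + 232b = −35.3.
Solving gives a = −0.22929, b = −0.28459.
Then c = 396.5 − a·190 − b·222 = 503.24.
At (245, 269): z = −56.2 − 76.6 + 503.24 = 370.5 m.

371 m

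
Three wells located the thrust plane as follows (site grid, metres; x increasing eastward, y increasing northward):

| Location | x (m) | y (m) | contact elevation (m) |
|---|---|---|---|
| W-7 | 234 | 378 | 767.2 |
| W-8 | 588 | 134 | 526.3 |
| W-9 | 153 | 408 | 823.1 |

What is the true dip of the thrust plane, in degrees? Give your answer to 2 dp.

35.07°

Let the plane be z = a·x + b·y + c.
W-8−W-7: 354a − 244b = −240.9;  W-9−W-7: −81a + 30b = 55.9.
Solving gives a = −0.70129, b = −0.03015.
Gradient magnitude |∇z| = √(a² + b²) = √(0.49181 + 0.00091) = 0.70194.
True dip = arctan(0.70194) = 35.07°, dipping toward E (azimuth ≈ 088°).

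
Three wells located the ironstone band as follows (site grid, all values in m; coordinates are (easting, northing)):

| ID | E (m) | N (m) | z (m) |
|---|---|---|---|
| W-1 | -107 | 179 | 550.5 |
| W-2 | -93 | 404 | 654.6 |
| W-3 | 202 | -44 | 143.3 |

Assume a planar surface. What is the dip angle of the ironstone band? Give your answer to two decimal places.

Two edge vectors: W-1→W-2 = (14, 225, 104.1), W-1→W-3 = (309, -223, -407.2).
Normal n = (W-1→W-2) × (W-1→W-3) = (-68405.7, 37867.7, -72647).
So ∂z/∂E = −n_x/n_z = −0.94162 and ∂z/∂N = −n_y/n_z = 0.52126.
Gradient magnitude |∇z| = √(a² + b²) = √(0.88664 + 0.27171) = 1.07627.
True dip = arctan(1.07627) = 47.10°, dipping toward ESE (azimuth ≈ 119°).

47.10°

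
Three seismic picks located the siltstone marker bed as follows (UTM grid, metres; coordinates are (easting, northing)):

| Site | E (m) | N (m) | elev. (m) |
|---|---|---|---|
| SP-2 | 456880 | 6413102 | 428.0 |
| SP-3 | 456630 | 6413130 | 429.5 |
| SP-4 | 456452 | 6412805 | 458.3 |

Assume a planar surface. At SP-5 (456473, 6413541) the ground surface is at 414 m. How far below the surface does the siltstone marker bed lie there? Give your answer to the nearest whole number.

15 m

Two edge vectors: SP-2→SP-3 = (-250, 28, 1.5), SP-2→SP-4 = (-428, -297, 30.3).
Normal n = (SP-2→SP-3) × (SP-2→SP-4) = (1293.9, 6933, 86234).
So ∂z/∂E = −n_x/n_z = −0.01500452 and ∂z/∂N = −n_y/n_z = −0.08039752.
Intercept c from SP-2: 428 + 6855.27 + 515597.52 = 522880.78.
At (456473, 6413541): z_contact = −6849.2 − 515632.8 + 522880.78 = 398.8 m.
Depth below ground = 414 − 398.8 = 15 m.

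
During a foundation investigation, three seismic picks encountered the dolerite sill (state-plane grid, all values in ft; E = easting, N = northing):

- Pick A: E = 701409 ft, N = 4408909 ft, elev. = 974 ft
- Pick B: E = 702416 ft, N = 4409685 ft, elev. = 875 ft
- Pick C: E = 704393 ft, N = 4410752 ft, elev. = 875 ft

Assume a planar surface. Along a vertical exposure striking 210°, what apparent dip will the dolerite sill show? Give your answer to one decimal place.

Two edge vectors: Pick A→Pick B = (1007, 776, -99), Pick A→Pick C = (2984, 1843, -99).
Normal n = (Pick A→Pick B) × (Pick A→Pick C) = (105633, -195723, -459683).
So ∂z/∂E = −n_x/n_z = 0.22980 and ∂z/∂N = −n_y/n_z = −0.42578.
Unit vector along 210° is (sin 210°, cos 210°) = (-0.5000, -0.8660).
Slope in that direction = a·(-0.5000) + b·(-0.8660) = 0.25384.
Apparent dip = arctan|0.25384| = 14.2° (true dip is 25.8°, so apparent ≤ true as expected).

14.2°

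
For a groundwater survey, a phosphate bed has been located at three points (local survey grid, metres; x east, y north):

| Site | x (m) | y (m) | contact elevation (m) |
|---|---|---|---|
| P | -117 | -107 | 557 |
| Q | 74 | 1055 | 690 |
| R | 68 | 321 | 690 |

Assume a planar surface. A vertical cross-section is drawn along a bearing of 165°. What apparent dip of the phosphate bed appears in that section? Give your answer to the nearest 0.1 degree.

Let the plane be z = a·x + b·y + c.
Q−P: 191a + 1162b = 133;  R−P: 185a + 428b = 133.
Solving gives a = 0.73278, b = −0.00599.
Unit vector along 165° is (sin 165°, cos 165°) = (0.2588, -0.9659).
Slope in that direction = a·(0.2588) + b·(-0.9659) = 0.19544.
Apparent dip = arctan|0.19544| = 11.1° (true dip is 36.2°, so apparent ≤ true as expected).

11.1°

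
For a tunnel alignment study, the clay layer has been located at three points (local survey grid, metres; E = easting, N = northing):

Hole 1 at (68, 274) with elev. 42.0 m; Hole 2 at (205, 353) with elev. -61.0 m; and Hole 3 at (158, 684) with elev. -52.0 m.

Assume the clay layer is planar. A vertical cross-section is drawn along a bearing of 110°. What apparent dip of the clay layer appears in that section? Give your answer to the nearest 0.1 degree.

Two edge vectors: Hole 1→Hole 2 = (137, 79, -103), Hole 1→Hole 3 = (90, 410, -94).
Normal n = (Hole 1→Hole 2) × (Hole 1→Hole 3) = (34804, 3608, 49060).
So ∂z/∂E = −n_x/n_z = −0.70942 and ∂z/∂N = −n_y/n_z = −0.07354.
Unit vector along 110° is (sin 110°, cos 110°) = (0.9397, -0.3420).
Slope in that direction = a·(0.9397) + b·(-0.3420) = −0.64148.
Apparent dip = arctan|0.64148| = 32.7° (true dip is 35.5°, so apparent ≤ true as expected).

32.7°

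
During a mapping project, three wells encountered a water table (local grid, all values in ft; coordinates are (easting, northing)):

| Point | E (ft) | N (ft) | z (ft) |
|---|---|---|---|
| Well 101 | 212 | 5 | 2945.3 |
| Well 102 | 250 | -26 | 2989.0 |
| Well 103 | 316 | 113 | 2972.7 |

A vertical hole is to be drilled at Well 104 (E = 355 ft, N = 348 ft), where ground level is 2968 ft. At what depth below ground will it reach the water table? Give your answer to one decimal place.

Let the plane be z = a·E + b·N + c.
Well 102−Well 101: 38a − 31b = 43.7;  Well 103−Well 101: 104a + 108b = 27.4.
Solving gives a = 0.75996, b = −0.47811.
Then c = 2945.3 − a·212 − b·5 = 2786.58.
At (355, 348): z_contact = 269.79 − 166.38 + 2786.58 = 2889.98 ft.
Depth below ground = 2968 − 2889.98 = 78.0 ft.

78.0 ft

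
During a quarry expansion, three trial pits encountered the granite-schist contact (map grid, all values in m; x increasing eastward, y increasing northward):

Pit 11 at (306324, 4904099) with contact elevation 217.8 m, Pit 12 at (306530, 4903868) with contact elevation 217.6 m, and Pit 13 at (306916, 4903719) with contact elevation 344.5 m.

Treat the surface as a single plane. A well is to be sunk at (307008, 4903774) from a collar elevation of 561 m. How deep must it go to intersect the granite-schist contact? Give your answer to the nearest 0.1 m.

Two edge vectors: Pit 11→Pit 12 = (206, -231, -0.2), Pit 11→Pit 13 = (592, -380, 126.7).
Normal n = (Pit 11→Pit 12) × (Pit 11→Pit 13) = (-29343.7, -26218.6, 58472).
So ∂z/∂x = −n_x/n_z = 0.501841907 and ∂z/∂y = −n_y/n_z = 0.448395813.
Intercept c from Pit 11: 217.8 − 153726.22 − 2198977.46 = −2352485.88.
At (307008, 4903774): z_contact = 154069.48 + 2198831.73 − 2352485.88 = 415.33 m.
Depth below ground = 561 − 415.33 = 145.7 m.

145.7 m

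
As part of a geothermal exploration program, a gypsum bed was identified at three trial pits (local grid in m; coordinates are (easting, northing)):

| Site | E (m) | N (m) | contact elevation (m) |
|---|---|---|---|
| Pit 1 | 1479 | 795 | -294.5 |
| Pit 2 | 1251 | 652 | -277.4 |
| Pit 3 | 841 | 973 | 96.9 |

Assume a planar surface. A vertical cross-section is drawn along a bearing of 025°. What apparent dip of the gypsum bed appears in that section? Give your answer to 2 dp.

19.26°

Let the plane be z = a·E + b·N + c.
Pit 2−Pit 1: −228a − 143b = 17.1;  Pit 3−Pit 1: −638a + 178b = 391.4.
Solving gives a = −0.44769, b = 0.59422.
Unit vector along 025° is (sin 25°, cos 25°) = (0.4226, 0.9063).
Slope in that direction = a·(0.4226) + b·(0.9063) = 0.34935.
Apparent dip = arctan|0.34935| = 19.26° (true dip is 36.6°, so apparent ≤ true as expected).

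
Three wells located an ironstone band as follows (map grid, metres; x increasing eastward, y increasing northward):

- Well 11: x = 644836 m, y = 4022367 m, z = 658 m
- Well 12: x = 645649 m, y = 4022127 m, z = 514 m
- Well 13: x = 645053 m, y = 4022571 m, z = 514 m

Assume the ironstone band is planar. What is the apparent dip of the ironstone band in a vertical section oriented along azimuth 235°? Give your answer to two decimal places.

24.99°

Let the plane be z = a·x + b·y + c.
Well 12−Well 11: 813a − 240b = −144;  Well 13−Well 11: 217a + 204b = −144.
Solving gives a = −0.29338, b = −0.39381.
Unit vector along 235° is (sin 235°, cos 235°) = (-0.8192, -0.5736).
Slope in that direction = a·(-0.8192) + b·(-0.5736) = 0.46620.
Apparent dip = arctan|0.46620| = 24.99° (true dip is 26.2°, so apparent ≤ true as expected).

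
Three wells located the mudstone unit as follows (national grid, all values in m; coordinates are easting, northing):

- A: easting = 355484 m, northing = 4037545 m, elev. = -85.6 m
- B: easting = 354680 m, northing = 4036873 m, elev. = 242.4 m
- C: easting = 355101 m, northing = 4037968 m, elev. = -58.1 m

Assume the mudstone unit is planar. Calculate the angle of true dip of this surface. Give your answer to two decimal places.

Let the plane be z = a·easting + b·northing + c.
B−A: −804a − 672b = 328;  C−A: −383a + 423b = 27.5.
Solving gives a = −0.26315, b = −0.17325.
Gradient magnitude |∇z| = √(a² + b²) = √(0.06925 + 0.03002) = 0.31506.
True dip = arctan(0.31506) = 17.49°, dipping toward ENE (azimuth ≈ 057°).

17.49°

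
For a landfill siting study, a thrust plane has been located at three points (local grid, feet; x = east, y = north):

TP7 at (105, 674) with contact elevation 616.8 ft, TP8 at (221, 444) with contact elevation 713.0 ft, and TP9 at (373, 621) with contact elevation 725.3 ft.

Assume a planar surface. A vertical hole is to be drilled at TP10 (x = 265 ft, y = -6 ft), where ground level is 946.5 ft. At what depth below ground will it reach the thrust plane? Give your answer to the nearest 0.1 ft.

Let the plane be z = a·x + b·y + c.
TP8−TP7: 116a − 230b = 96.2;  TP9−TP7: 268a − 53b = 108.5.
Solving gives a = 0.35782, b = −0.23779.
Then c = 616.8 − a·105 − b·674 = 739.50.
At (265, -6): z_contact = 94.82 + 1.43 + 739.50 = 835.75 ft.
Depth below ground = 946.5 − 835.75 = 110.7 ft.

110.7 ft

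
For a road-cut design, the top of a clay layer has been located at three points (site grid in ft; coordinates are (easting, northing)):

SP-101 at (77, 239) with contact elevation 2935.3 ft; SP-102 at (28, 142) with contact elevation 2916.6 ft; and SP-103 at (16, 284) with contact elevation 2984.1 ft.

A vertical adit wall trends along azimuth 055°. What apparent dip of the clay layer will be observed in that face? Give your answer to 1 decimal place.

8.1°

Let the plane be z = a·E + b·N + c.
SP-102−SP-101: −49a − 97b = −18.7;  SP-103−SP-101: −61a + 45b = 48.8.
Solving gives a = −0.47920, b = 0.43486.
Unit vector along 055° is (sin 55°, cos 55°) = (0.8192, 0.5736).
Slope in that direction = a·(0.8192) + b·(0.5736) = −0.14312.
Apparent dip = arctan|0.14312| = 8.1° (true dip is 32.9°, so apparent ≤ true as expected).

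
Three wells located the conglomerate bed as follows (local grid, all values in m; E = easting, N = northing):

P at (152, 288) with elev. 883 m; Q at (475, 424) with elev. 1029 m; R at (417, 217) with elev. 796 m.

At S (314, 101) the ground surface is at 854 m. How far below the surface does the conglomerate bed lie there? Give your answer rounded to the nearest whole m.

Two edge vectors: P→Q = (323, 136, 146), P→R = (265, -71, -87).
Normal n = (P→Q) × (P→R) = (-1466, 66791, -58973).
So ∂z/∂E = −n_x/n_z = −0.02486 and ∂z/∂N = −n_y/n_z = 1.13257.
Intercept c from P: 883 + 3.78 − 326.18 = 560.60.
At (314, 101): z_contact = −7.8 + 114.4 + 560.60 = 667.2 m.
Depth below ground = 854 − 667.2 = 187 m.

187 m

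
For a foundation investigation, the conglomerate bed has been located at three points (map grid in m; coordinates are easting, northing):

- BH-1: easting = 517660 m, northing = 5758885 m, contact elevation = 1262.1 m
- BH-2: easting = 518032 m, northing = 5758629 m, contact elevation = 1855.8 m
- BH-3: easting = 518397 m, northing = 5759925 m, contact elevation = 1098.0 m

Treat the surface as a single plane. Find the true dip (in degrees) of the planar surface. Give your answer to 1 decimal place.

Two edge vectors: BH-1→BH-2 = (372, -256, 593.7), BH-1→BH-3 = (737, 1040, -164.1).
Normal n = (BH-1→BH-2) × (BH-1→BH-3) = (-575438.4, 498602.1, 575552).
So ∂z/∂easting = −n_x/n_z = 0.99980 and ∂z/∂northing = −n_y/n_z = −0.86630.
Gradient magnitude |∇z| = √(a² + b²) = √(0.99961 + 0.75048) = 1.32291.
True dip = arctan(1.32291) = 52.9°, dipping toward NW (azimuth ≈ 311°).

52.9°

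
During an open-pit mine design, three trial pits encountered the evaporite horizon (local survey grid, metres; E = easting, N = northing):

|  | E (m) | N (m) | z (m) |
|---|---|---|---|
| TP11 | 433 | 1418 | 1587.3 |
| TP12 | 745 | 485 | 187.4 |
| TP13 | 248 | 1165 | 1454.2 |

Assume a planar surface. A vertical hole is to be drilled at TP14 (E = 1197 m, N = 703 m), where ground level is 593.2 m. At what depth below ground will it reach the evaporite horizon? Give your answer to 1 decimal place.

Two edge vectors: TP11→TP12 = (312, -933, -1399.9), TP11→TP13 = (-185, -253, -133.1).
Normal n = (TP11→TP12) × (TP11→TP13) = (-229992.4, 300508.7, -251541).
So ∂z/∂E = −n_x/n_z = −0.914334 and ∂z/∂N = −n_y/n_z = 1.194671.
Intercept c from TP11: 1587.3 + 395.91 − 1694.04 = 289.16.
At (1197, 703): z_contact = −1094.46 + 839.85 + 289.16 = 34.56 m.
Depth below ground = 593.2 − 34.56 = 558.6 m.

558.6 m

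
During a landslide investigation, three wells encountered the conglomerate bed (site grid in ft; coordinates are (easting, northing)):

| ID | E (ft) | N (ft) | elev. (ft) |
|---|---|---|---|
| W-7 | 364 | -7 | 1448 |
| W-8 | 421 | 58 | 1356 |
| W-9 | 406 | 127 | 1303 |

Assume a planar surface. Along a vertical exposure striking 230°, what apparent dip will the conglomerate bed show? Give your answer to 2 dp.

Two edge vectors: W-7→W-8 = (57, 65, -92), W-7→W-9 = (42, 134, -145).
Normal n = (W-7→W-8) × (W-7→W-9) = (2903, 4401, 4908).
So ∂z/∂E = −n_x/n_z = −0.59148 and ∂z/∂N = −n_y/n_z = −0.89670.
Unit vector along 230° is (sin 230°, cos 230°) = (-0.7660, -0.6428).
Slope in that direction = a·(-0.7660) + b·(-0.6428) = 1.02949.
Apparent dip = arctan|1.02949| = 45.83° (true dip is 47.0°, so apparent ≤ true as expected).

45.83°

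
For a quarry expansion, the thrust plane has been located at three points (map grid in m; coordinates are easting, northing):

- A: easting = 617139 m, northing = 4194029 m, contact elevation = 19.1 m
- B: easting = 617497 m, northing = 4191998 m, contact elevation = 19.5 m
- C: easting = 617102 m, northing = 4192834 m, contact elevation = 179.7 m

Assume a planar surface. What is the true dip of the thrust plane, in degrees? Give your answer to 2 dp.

Two edge vectors: A→B = (358, -2031, 0.4), A→C = (-37, -1195, 160.6).
Normal n = (A→B) × (A→C) = (-325700.6, -57509.6, -502957).
So ∂z/∂easting = −n_x/n_z = −0.64757 and ∂z/∂northing = −n_y/n_z = −0.11434.
Gradient magnitude |∇z| = √(a² + b²) = √(0.41935 + 0.01307) = 0.65759.
True dip = arctan(0.65759) = 33.33°, dipping toward E (azimuth ≈ 080°).

33.33°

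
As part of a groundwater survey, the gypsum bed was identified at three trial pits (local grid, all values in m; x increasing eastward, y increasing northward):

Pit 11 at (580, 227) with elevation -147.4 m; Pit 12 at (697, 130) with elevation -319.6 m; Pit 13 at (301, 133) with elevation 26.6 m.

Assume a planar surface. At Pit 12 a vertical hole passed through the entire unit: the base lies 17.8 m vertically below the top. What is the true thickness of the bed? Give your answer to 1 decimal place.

Two edge vectors: Pit 11→Pit 12 = (117, -97, -172.2), Pit 11→Pit 13 = (-279, -94, 174).
Normal n = (Pit 11→Pit 12) × (Pit 11→Pit 13) = (-33064.8, 27685.8, -38061).
So ∂z/∂x = −n_x/n_z = −0.86873 and ∂z/∂y = −n_y/n_z = 0.72741.
|∇z| = √(a²+b²) = 1.13306, so dip δ = arctan(1.13306) = 48.57°.
True thickness = vertical thickness × cos δ = 17.8 × cos 48.57° = 11.8 m.

11.8 m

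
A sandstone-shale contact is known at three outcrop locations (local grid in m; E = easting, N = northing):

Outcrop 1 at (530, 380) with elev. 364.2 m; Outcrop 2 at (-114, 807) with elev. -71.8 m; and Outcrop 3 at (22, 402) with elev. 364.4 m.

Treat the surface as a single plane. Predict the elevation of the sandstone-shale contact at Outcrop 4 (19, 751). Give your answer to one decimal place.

Let the plane be z = a·E + b·N + c.
Outcrop 2−Outcrop 1: −644a + 427b = −436;  Outcrop 3−Outcrop 1: −508a + 22b = 0.2.
Solving gives a = −0.04773, b = −1.09307.
Then c = 364.2 − a·530 − b·380 = 804.86.
At (19, 751): z = −0.9 − 820.9 + 804.86 = -16.9 m.

-16.9 m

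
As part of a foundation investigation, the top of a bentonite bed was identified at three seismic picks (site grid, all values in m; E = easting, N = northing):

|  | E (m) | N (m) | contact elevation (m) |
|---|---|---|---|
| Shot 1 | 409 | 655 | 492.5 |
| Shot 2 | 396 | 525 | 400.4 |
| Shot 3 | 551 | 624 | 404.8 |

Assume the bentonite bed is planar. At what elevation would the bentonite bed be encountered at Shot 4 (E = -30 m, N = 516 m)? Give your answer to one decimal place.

Two edge vectors: Shot 1→Shot 2 = (-13, -130, -92.1), Shot 1→Shot 3 = (142, -31, -87.7).
Normal n = (Shot 1→Shot 2) × (Shot 1→Shot 3) = (8545.9, -14218.3, 18863).
So ∂z/∂E = −n_x/n_z = −0.45305 and ∂z/∂N = −n_y/n_z = 0.75377.
Intercept c from Shot 1: 492.5 + 185.30 − 493.72 = 184.08.
At (-30, 516): z = 13.6 + 388.9 + 184.08 = 586.6 m.

586.6 m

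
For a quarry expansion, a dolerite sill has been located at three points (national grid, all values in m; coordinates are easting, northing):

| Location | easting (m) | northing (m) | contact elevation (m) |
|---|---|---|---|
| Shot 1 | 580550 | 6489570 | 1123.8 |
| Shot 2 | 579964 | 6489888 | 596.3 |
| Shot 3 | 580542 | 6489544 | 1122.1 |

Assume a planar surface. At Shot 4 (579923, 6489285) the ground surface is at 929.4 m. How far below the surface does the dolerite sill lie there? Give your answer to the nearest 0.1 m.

Two edge vectors: Shot 1→Shot 2 = (-586, 318, -527.5), Shot 1→Shot 3 = (-8, -26, -1.7).
Normal n = (Shot 1→Shot 2) × (Shot 1→Shot 3) = (-14255.6, 3223.8, 17780).
So ∂z/∂easting = −n_x/n_z = 0.801777278 and ∂z/∂northing = −n_y/n_z = −0.181316085.
Intercept c from Shot 1: 1123.8 − 465471.80 + 1176663.43 = 712315.43.
At (579923, 6489285): z_contact = 464969.08 − 1176611.75 + 712315.43 = 672.76 m.
Depth below ground = 929.4 − 672.76 = 256.6 m.

256.6 m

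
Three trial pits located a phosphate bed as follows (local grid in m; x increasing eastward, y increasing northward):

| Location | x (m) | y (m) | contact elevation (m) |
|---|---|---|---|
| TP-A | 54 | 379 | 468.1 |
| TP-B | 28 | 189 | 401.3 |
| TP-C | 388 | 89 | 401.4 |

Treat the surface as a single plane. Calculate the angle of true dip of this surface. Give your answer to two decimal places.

19.37°

Two edge vectors: TP-A→TP-B = (-26, -190, -66.8), TP-A→TP-C = (334, -290, -66.7).
Normal n = (TP-A→TP-B) × (TP-A→TP-C) = (-6699, -24045.4, 71000).
So ∂z/∂x = −n_x/n_z = 0.09435 and ∂z/∂y = −n_y/n_z = 0.33867.
Gradient magnitude |∇z| = √(a² + b²) = √(0.00890 + 0.11470) = 0.35157.
True dip = arctan(0.35157) = 19.37°, dipping toward SSW (azimuth ≈ 196°).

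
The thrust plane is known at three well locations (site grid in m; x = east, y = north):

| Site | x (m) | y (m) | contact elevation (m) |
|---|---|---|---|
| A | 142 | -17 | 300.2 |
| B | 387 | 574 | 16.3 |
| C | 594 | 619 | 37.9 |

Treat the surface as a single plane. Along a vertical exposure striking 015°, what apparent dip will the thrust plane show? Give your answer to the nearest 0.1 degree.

Let the plane be z = a·x + b·y + c.
B−A: 245a + 591b = −283.9;  C−A: 452a + 636b = −262.3.
Solving gives a = 0.22946, b = −0.57549.
Unit vector along 015° is (sin 15°, cos 15°) = (0.2588, 0.9659).
Slope in that direction = a·(0.2588) + b·(0.9659) = −0.49650.
Apparent dip = arctan|0.49650| = 26.4° (true dip is 31.8°, so apparent ≤ true as expected).

26.4°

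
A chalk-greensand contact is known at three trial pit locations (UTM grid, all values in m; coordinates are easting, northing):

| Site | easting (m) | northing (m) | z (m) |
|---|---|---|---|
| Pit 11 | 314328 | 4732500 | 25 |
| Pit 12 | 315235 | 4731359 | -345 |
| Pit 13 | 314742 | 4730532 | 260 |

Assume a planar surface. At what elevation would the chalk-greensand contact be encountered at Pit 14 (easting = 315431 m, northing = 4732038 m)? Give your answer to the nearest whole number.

Let the plane be z = a·easting + b·northing + c.
Pit 12−Pit 11: 907a − 1141b = −370;  Pit 13−Pit 11: 414a − 1968b = 235.
Solving gives a = −0.75902292, b = −0.27908307.
Then c = 25 − a·314328 − b·4732500 = 1559367.80.
At (315431, 4732038): z = −239419.4 − 1320631.7 + 1559367.80 = -683.3 m.

-683 m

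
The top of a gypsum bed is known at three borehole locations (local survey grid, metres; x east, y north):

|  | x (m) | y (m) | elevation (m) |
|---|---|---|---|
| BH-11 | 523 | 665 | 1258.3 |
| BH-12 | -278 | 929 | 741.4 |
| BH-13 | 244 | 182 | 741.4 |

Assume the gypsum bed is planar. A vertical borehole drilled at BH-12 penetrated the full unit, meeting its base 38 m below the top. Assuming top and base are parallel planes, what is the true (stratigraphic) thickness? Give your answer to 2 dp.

Two edge vectors: BH-11→BH-12 = (-801, 264, -516.9), BH-11→BH-13 = (-279, -483, -516.9).
Normal n = (BH-11→BH-12) × (BH-11→BH-13) = (-386124.3, -269821.8, 460539).
So ∂z/∂x = −n_x/n_z = 0.83842 and ∂z/∂y = −n_y/n_z = 0.58588.
|∇z| = √(a²+b²) = 1.02284, so dip δ = arctan(1.02284) = 45.65°.
True thickness = vertical thickness × cos δ = 38 × cos 45.65° = 26.56 m.

26.56 m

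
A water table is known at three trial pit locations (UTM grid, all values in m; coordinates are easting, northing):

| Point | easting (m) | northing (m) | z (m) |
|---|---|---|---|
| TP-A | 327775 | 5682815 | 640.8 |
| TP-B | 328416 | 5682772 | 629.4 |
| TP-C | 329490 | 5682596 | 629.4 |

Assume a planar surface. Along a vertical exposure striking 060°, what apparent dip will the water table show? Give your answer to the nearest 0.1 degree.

Let the plane be z = a·easting + b·northing + c.
TP-B−TP-A: 641a − 43b = −11.4;  TP-C−TP-A: 1715a − 219b = −11.4.
Solving gives a = −0.03011, b = −0.18374.
Unit vector along 060° is (sin 60°, cos 60°) = (0.8660, 0.5000).
Slope in that direction = a·(0.8660) + b·(0.5000) = −0.11795.
Apparent dip = arctan|0.11795| = 6.7° (true dip is 10.5°, so apparent ≤ true as expected).

6.7°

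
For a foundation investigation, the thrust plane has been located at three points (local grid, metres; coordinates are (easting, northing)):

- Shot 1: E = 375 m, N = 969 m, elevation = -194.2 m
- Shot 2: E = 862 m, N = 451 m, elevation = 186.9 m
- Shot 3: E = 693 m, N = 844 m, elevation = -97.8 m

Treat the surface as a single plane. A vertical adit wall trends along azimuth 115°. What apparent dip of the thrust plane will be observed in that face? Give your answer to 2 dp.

17.86°

Two edge vectors: Shot 1→Shot 2 = (487, -518, 381.1), Shot 1→Shot 3 = (318, -125, 96.4).
Normal n = (Shot 1→Shot 2) × (Shot 1→Shot 3) = (-2297.7, 74243, 103849).
So ∂z/∂E = −n_x/n_z = 0.02213 and ∂z/∂N = −n_y/n_z = −0.71491.
Unit vector along 115° is (sin 115°, cos 115°) = (0.9063, -0.4226).
Slope in that direction = a·(0.9063) + b·(-0.4226) = 0.32219.
Apparent dip = arctan|0.32219| = 17.86° (true dip is 35.6°, so apparent ≤ true as expected).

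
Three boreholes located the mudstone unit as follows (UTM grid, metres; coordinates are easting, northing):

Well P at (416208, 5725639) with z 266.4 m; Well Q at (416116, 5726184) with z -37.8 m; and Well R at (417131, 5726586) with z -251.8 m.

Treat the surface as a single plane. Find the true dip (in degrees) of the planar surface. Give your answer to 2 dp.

29.10°

Two edge vectors: Well P→Well Q = (-92, 545, -304.2), Well P→Well R = (923, 947, -518.2).
Normal n = (Well P→Well Q) × (Well P→Well R) = (5658.4, -328451, -590159).
So ∂z/∂easting = −n_x/n_z = 0.00959 and ∂z/∂northing = −n_y/n_z = −0.55655.
Gradient magnitude |∇z| = √(a² + b²) = √(0.00009 + 0.30974) = 0.55663.
True dip = arctan(0.55663) = 29.10°, dipping toward N (azimuth ≈ 359°).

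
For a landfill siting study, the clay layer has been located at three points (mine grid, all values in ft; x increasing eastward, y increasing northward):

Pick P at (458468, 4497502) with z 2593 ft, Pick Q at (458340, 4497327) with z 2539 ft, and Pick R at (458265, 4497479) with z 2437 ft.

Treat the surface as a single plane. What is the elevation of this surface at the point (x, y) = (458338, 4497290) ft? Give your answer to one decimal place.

2547.6 ft

Let the plane be z = a·x + b·y + c.
Pick Q−Pick P: −128a − 175b = −54;  Pick R−Pick P: −203a − 23b = −156.
Solving gives a = 0.799791289, b = −0.276418772.
Then c = 2593 − a·458468 − b·4497502 = 879108.27.
At (458338, 4497290): z = 366574.7 − 1243135.4 + 879108.27 = 2547.6 ft.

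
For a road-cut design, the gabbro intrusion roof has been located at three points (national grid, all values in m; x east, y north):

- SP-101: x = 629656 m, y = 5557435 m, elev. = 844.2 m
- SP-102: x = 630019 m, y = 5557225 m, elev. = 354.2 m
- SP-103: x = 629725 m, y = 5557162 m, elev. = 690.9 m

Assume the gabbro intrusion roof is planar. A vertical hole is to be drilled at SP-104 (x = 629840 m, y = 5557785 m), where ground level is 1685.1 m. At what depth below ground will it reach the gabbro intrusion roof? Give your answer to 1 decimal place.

971.5 m

Let the plane be z = a·x + b·y + c.
SP-102−SP-101: 363a − 210b = −490;  SP-103−SP-101: 69a − 273b = −153.3.
Solving gives a = −1.200546041, b = 0.258103748.
Then c = 844.2 − a·629656 − b·5557435 = −677619.58.
At (629840, 5557785): z_contact = −756151.92 + 1434485.14 − 677619.58 = 713.64 m.
Depth below ground = 1685.1 − 713.64 = 971.5 m.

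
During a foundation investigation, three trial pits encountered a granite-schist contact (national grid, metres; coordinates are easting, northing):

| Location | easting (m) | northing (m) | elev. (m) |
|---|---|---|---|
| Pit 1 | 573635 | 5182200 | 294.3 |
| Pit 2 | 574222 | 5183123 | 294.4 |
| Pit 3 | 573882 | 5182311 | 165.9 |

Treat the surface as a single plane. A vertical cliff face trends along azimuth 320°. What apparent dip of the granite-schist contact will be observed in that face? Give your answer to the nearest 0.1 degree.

39.4°

Let the plane be z = a·easting + b·northing + c.
Pit 2−Pit 1: 587a + 923b = 0.1;  Pit 3−Pit 1: 247a + 111b = −128.4.
Solving gives a = −0.72793, b = 0.46305.
Unit vector along 320° is (sin 320°, cos 320°) = (-0.6428, 0.7660).
Slope in that direction = a·(-0.6428) + b·(0.7660) = 0.82262.
Apparent dip = arctan|0.82262| = 39.4° (true dip is 40.8°, so apparent ≤ true as expected).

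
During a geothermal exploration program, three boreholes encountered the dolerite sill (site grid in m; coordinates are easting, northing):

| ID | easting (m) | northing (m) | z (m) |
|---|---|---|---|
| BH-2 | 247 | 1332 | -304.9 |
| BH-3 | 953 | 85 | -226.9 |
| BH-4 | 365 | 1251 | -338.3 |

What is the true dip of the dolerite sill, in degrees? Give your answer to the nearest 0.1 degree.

32.9°

Let the plane be z = a·easting + b·northing + c.
BH-3−BH-2: 706a − 1247b = 78;  BH-4−BH-2: 118a − 81b = −33.4.
Solving gives a = −0.53321, b = −0.36443.
Gradient magnitude |∇z| = √(a² + b²) = √(0.28432 + 0.13281) = 0.64585.
True dip = arctan(0.64585) = 32.9°, dipping toward NE (azimuth ≈ 056°).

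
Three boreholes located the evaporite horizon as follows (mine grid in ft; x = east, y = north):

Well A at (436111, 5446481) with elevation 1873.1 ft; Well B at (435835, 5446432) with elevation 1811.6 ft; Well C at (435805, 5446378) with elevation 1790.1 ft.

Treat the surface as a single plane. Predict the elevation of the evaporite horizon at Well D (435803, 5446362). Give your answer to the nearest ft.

1785 ft

Let the plane be z = a·x + b·y + c.
Well B−Well A: −276a − 49b = −61.5;  Well C−Well A: −306a − 103b = −83.
Solving gives a = 0.16878815, b = 0.30437695.
Then c = 1873.1 − a·436111 − b·5446481 = −1729520.57.
At (435803, 5446362): z = 73558.4 + 1657747.1 − 1729520.57 = 1784.9 ft.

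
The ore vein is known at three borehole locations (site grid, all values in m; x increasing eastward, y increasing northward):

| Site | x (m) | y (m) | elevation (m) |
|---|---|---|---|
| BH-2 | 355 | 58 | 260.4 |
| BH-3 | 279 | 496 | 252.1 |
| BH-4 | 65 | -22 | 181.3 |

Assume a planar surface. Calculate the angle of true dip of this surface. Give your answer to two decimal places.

Let the plane be z = a·x + b·y + c.
BH-3−BH-2: −76a + 438b = −8.3;  BH-4−BH-2: −290a − 80b = −79.1.
Solving gives a = 0.26529, b = 0.02708.
Gradient magnitude |∇z| = √(a² + b²) = √(0.07038 + 0.00073) = 0.26667.
True dip = arctan(0.26667) = 14.93°, dipping toward W (azimuth ≈ 264°).

14.93°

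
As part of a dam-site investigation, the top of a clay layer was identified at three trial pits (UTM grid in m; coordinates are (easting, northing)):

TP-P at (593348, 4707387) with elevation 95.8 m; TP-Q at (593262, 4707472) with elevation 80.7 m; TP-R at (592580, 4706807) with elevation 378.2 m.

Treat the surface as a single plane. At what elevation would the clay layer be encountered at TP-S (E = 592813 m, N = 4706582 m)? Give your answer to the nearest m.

417 m

Let the plane be z = a·E + b·N + c.
TP-Q−TP-P: −86a + 85b = −15.1;  TP-R−TP-P: −768a − 580b = 282.4.
Solving gives a = −0.13238972, b = −0.31159430.
Then c = 95.8 − a·593348 − b·4707387 = 1545443.95.
At (592813, 4706582): z = −78482.3 − 1466544.1 + 1545443.95 = 417.5 m.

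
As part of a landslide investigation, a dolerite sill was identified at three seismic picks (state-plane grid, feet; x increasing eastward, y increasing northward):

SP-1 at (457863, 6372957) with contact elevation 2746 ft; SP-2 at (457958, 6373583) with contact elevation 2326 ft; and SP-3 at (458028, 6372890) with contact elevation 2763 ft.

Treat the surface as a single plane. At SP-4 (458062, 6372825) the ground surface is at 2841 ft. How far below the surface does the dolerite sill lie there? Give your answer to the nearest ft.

Two edge vectors: SP-1→SP-2 = (95, 626, -420), SP-1→SP-3 = (165, -67, 17).
Normal n = (SP-1→SP-2) × (SP-1→SP-3) = (-17498, -70915, -109655).
So ∂z/∂x = −n_x/n_z = −0.15957321 and ∂z/∂y = −n_y/n_z = −0.64671014.
Intercept c from SP-1: 2746 + 73062.67 + 4121455.89 = 4197264.56.
At (458062, 6372825): z_contact = −73094.4 − 4121370.5 + 4197264.56 = 2799.6 ft.
Depth below ground = 2841 − 2799.6 = 41 ft.

41 ft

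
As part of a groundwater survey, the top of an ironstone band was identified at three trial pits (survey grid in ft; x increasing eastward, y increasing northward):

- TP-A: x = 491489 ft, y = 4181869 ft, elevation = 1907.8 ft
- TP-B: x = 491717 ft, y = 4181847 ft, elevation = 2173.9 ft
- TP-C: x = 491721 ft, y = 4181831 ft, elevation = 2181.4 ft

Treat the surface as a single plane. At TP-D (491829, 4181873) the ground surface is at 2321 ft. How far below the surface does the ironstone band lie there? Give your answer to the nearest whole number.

Two edge vectors: TP-A→TP-B = (228, -22, 266.1), TP-A→TP-C = (232, -38, 273.6).
Normal n = (TP-A→TP-B) × (TP-A→TP-C) = (4092.6, -645.6, -3560).
So ∂z/∂x = −n_x/n_z = 1.14960674 and ∂z/∂y = −n_y/n_z = −0.18134831.
Intercept c from TP-A: 1907.8 − 565019.07 + 758374.90 = 195263.63.
At (491829, 4181873): z_contact = 565409.9 − 758375.6 + 195263.63 = 2297.9 ft.
Depth below ground = 2321 − 2297.9 = 23 ft.

23 ft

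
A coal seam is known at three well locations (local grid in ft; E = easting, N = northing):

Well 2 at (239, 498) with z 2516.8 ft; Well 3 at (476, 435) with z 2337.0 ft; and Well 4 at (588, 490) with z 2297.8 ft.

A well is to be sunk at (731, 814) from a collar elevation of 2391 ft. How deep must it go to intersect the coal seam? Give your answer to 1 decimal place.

6.2 ft

Two edge vectors: Well 2→Well 3 = (237, -63, -179.8), Well 2→Well 4 = (349, -8, -219).
Normal n = (Well 2→Well 3) × (Well 2→Well 4) = (12358.6, -10847.2, 20091).
So ∂z/∂E = −n_x/n_z = −0.61513 and ∂z/∂N = −n_y/n_z = 0.53990.
Intercept c from Well 2: 2516.8 + 147.02 − 268.87 = 2394.94.
At (731, 814): z_contact = −449.66 + 439.48 + 2394.94 = 2384.76 ft.
Depth below ground = 2391 − 2384.76 = 6.2 ft.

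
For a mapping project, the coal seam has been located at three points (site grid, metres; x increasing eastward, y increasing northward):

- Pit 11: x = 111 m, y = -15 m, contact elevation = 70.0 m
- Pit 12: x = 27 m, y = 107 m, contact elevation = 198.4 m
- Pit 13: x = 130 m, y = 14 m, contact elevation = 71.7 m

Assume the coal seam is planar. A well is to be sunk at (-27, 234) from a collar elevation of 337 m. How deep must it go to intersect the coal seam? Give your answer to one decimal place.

Two edge vectors: Pit 11→Pit 12 = (-84, 122, 128.4), Pit 11→Pit 13 = (19, 29, 1.7).
Normal n = (Pit 11→Pit 12) × (Pit 11→Pit 13) = (-3516.2, 2582.4, -4754).
So ∂z/∂x = −n_x/n_z = −0.73963 and ∂z/∂y = −n_y/n_z = 0.54321.
Intercept c from Pit 11: 70 + 82.10 + 8.15 = 160.25.
At (-27, 234): z_contact = 19.97 + 127.11 + 160.25 = 307.33 m.
Depth below ground = 337 − 307.33 = 29.7 m.

29.7 m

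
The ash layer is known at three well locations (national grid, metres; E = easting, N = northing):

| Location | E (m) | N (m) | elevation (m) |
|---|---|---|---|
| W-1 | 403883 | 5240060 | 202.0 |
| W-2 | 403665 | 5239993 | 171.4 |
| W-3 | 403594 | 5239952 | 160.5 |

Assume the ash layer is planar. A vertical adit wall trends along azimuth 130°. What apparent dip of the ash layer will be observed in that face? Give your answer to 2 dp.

3.71°

Two edge vectors: W-1→W-2 = (-218, -67, -30.6), W-1→W-3 = (-289, -108, -41.5).
Normal n = (W-1→W-2) × (W-1→W-3) = (-524.3, -203.6, 4181).
So ∂z/∂E = −n_x/n_z = 0.12540 and ∂z/∂N = −n_y/n_z = 0.04870.
Unit vector along 130° is (sin 130°, cos 130°) = (0.7660, -0.6428).
Slope in that direction = a·(0.7660) + b·(-0.6428) = 0.06476.
Apparent dip = arctan|0.06476| = 3.71° (true dip is 7.7°, so apparent ≤ true as expected).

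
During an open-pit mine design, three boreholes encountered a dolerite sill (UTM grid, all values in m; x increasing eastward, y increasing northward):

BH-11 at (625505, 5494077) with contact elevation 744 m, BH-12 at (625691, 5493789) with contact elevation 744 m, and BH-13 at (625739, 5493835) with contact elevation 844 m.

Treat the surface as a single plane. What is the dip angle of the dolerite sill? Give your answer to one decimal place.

Two edge vectors: BH-11→BH-12 = (186, -288, 0), BH-11→BH-13 = (234, -242, 100).
Normal n = (BH-11→BH-12) × (BH-11→BH-13) = (-28800, -18600, 22380).
So ∂z/∂x = −n_x/n_z = 1.28686 and ∂z/∂y = −n_y/n_z = 0.83110.
Gradient magnitude |∇z| = √(a² + b²) = √(1.65602 + 0.69073) = 1.53191.
True dip = arctan(1.53191) = 56.9°, dipping toward WSW (azimuth ≈ 237°).

56.9°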